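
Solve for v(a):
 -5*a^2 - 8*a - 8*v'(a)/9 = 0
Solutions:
 v(a) = C1 - 15*a^3/8 - 9*a^2/2


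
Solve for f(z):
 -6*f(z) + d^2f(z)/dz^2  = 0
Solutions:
 f(z) = C1*exp(-sqrt(6)*z) + C2*exp(sqrt(6)*z)


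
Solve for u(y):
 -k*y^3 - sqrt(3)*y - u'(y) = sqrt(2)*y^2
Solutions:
 u(y) = C1 - k*y^4/4 - sqrt(2)*y^3/3 - sqrt(3)*y^2/2


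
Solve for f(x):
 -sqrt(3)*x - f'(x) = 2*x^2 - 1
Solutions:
 f(x) = C1 - 2*x^3/3 - sqrt(3)*x^2/2 + x


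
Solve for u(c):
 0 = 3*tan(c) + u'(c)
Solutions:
 u(c) = C1 + 3*log(cos(c))


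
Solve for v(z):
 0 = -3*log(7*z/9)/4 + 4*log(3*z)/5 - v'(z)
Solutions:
 v(z) = C1 + z*log(z)/20 - 3*z*log(7)/4 - z/20 + 23*z*log(3)/10


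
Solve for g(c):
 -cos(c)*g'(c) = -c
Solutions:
 g(c) = C1 + Integral(c/cos(c), c)


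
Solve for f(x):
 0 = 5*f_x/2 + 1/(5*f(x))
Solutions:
 f(x) = -sqrt(C1 - 4*x)/5
 f(x) = sqrt(C1 - 4*x)/5


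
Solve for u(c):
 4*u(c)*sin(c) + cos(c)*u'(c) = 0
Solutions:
 u(c) = C1*cos(c)^4


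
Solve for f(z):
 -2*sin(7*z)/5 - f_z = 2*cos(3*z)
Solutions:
 f(z) = C1 - 2*sin(3*z)/3 + 2*cos(7*z)/35


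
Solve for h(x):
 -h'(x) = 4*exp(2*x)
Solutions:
 h(x) = C1 - 2*exp(2*x)


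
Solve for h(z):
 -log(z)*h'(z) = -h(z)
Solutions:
 h(z) = C1*exp(li(z))


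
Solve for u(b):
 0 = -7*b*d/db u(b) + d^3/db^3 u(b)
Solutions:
 u(b) = C1 + Integral(C2*airyai(7^(1/3)*b) + C3*airybi(7^(1/3)*b), b)


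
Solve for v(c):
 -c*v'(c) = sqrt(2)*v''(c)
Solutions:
 v(c) = C1 + C2*erf(2^(1/4)*c/2)


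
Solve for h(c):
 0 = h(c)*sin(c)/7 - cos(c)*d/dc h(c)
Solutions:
 h(c) = C1/cos(c)^(1/7)


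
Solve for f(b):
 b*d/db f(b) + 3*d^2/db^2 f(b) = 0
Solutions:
 f(b) = C1 + C2*erf(sqrt(6)*b/6)


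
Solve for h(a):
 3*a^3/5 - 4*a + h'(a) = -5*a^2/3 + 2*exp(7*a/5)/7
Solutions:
 h(a) = C1 - 3*a^4/20 - 5*a^3/9 + 2*a^2 + 10*exp(7*a/5)/49


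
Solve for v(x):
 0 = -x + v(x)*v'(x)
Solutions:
 v(x) = -sqrt(C1 + x^2)
 v(x) = sqrt(C1 + x^2)


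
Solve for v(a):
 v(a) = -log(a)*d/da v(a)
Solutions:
 v(a) = C1*exp(-li(a))


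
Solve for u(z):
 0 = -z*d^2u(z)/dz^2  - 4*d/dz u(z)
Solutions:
 u(z) = C1 + C2/z^3


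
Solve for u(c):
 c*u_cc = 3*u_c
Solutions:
 u(c) = C1 + C2*c^4


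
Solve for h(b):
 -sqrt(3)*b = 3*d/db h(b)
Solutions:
 h(b) = C1 - sqrt(3)*b^2/6


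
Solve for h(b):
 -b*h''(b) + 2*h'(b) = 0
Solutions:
 h(b) = C1 + C2*b^3


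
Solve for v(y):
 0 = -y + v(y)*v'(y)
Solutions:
 v(y) = -sqrt(C1 + y^2)
 v(y) = sqrt(C1 + y^2)


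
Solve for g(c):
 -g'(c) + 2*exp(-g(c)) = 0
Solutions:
 g(c) = log(C1 + 2*c)


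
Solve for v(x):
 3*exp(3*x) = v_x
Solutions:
 v(x) = C1 + exp(3*x)


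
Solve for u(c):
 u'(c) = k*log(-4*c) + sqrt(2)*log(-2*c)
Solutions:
 u(c) = C1 + c*(k + sqrt(2))*log(-c) + c*(-k + 2*k*log(2) - sqrt(2) + sqrt(2)*log(2))


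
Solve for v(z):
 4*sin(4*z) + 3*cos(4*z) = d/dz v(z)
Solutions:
 v(z) = C1 + 3*sin(4*z)/4 - cos(4*z)


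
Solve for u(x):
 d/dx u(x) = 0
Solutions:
 u(x) = C1


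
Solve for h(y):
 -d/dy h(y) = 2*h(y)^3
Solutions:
 h(y) = -sqrt(2)*sqrt(-1/(C1 - 2*y))/2
 h(y) = sqrt(2)*sqrt(-1/(C1 - 2*y))/2


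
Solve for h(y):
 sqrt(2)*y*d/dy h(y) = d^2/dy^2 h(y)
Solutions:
 h(y) = C1 + C2*erfi(2^(3/4)*y/2)


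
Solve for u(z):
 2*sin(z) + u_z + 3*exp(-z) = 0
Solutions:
 u(z) = C1 + 2*cos(z) + 3*exp(-z)


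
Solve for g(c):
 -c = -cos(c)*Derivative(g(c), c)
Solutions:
 g(c) = C1 + Integral(c/cos(c), c)


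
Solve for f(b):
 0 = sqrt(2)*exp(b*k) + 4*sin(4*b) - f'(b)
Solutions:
 f(b) = C1 - cos(4*b) + sqrt(2)*exp(b*k)/k


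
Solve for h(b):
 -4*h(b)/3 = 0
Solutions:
 h(b) = 0


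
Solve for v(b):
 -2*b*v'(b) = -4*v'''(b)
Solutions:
 v(b) = C1 + Integral(C2*airyai(2^(2/3)*b/2) + C3*airybi(2^(2/3)*b/2), b)


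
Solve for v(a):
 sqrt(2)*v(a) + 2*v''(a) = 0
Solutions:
 v(a) = C1*sin(2^(3/4)*a/2) + C2*cos(2^(3/4)*a/2)


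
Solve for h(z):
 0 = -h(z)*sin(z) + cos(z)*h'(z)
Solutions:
 h(z) = C1/cos(z)


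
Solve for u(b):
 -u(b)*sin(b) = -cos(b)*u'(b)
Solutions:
 u(b) = C1/cos(b)


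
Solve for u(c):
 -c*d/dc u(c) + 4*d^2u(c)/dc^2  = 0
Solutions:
 u(c) = C1 + C2*erfi(sqrt(2)*c/4)


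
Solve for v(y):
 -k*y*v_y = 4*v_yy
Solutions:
 v(y) = Piecewise((-sqrt(2)*sqrt(pi)*C1*erf(sqrt(2)*sqrt(k)*y/4)/sqrt(k) - C2, (k > 0) | (k < 0)), (-C1*y - C2, True))


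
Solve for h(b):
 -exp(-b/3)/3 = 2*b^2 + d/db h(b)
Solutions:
 h(b) = C1 - 2*b^3/3 + exp(-b/3)


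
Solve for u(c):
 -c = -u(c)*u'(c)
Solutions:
 u(c) = -sqrt(C1 + c^2)
 u(c) = sqrt(C1 + c^2)


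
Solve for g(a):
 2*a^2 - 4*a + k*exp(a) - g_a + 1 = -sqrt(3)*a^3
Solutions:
 g(a) = C1 + sqrt(3)*a^4/4 + 2*a^3/3 - 2*a^2 + a + k*exp(a)


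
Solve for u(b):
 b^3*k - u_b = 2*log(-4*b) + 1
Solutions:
 u(b) = C1 + b^4*k/4 - 2*b*log(-b) + b*(1 - 4*log(2))


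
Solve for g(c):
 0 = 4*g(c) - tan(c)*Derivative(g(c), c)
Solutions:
 g(c) = C1*sin(c)^4


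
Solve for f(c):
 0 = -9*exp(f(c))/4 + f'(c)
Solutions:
 f(c) = log(-1/(C1 + 9*c)) + 2*log(2)


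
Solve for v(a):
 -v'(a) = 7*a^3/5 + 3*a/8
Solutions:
 v(a) = C1 - 7*a^4/20 - 3*a^2/16


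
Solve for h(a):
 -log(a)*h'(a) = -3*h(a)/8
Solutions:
 h(a) = C1*exp(3*li(a)/8)


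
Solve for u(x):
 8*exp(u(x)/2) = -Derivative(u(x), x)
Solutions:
 u(x) = 2*log(1/(C1 + 8*x)) + 2*log(2)


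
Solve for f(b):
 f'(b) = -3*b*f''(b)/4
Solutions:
 f(b) = C1 + C2/b^(1/3)


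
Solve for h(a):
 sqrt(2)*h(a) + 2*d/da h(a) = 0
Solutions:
 h(a) = C1*exp(-sqrt(2)*a/2)


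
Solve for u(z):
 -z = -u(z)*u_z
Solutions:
 u(z) = -sqrt(C1 + z^2)
 u(z) = sqrt(C1 + z^2)


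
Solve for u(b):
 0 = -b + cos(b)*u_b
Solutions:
 u(b) = C1 + Integral(b/cos(b), b)


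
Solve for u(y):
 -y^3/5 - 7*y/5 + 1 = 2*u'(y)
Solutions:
 u(y) = C1 - y^4/40 - 7*y^2/20 + y/2


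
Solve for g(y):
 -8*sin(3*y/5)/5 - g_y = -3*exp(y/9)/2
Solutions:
 g(y) = C1 + 27*exp(y/9)/2 + 8*cos(3*y/5)/3


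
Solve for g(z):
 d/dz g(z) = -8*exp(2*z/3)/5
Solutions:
 g(z) = C1 - 12*exp(2*z/3)/5


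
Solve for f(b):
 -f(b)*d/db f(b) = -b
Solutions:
 f(b) = -sqrt(C1 + b^2)
 f(b) = sqrt(C1 + b^2)


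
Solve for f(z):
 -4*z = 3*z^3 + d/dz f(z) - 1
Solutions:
 f(z) = C1 - 3*z^4/4 - 2*z^2 + z


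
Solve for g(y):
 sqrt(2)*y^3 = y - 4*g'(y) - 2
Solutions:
 g(y) = C1 - sqrt(2)*y^4/16 + y^2/8 - y/2


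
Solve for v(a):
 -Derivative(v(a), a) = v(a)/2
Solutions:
 v(a) = C1*exp(-a/2)


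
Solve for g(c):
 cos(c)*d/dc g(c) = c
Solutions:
 g(c) = C1 + Integral(c/cos(c), c)


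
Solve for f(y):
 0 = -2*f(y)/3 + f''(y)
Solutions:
 f(y) = C1*exp(-sqrt(6)*y/3) + C2*exp(sqrt(6)*y/3)


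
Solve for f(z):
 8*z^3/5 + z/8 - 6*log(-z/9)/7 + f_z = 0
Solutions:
 f(z) = C1 - 2*z^4/5 - z^2/16 + 6*z*log(-z)/7 + 6*z*(-2*log(3) - 1)/7


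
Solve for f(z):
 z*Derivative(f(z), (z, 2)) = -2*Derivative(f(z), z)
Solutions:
 f(z) = C1 + C2/z


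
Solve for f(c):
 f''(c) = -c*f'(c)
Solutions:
 f(c) = C1 + C2*erf(sqrt(2)*c/2)


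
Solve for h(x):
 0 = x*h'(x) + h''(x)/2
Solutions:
 h(x) = C1 + C2*erf(x)


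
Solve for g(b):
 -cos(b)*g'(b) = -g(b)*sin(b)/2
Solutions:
 g(b) = C1/sqrt(cos(b))


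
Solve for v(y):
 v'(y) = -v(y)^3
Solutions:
 v(y) = -sqrt(2)*sqrt(-1/(C1 - y))/2
 v(y) = sqrt(2)*sqrt(-1/(C1 - y))/2


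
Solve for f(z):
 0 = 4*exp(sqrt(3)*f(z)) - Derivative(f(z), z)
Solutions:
 f(z) = sqrt(3)*(2*log(-1/(C1 + 4*z)) - log(3))/6


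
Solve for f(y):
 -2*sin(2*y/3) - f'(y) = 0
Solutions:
 f(y) = C1 + 3*cos(2*y/3)


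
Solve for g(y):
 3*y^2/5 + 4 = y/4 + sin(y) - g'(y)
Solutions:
 g(y) = C1 - y^3/5 + y^2/8 - 4*y - cos(y)


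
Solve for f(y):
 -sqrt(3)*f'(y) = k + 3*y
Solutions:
 f(y) = C1 - sqrt(3)*k*y/3 - sqrt(3)*y^2/2


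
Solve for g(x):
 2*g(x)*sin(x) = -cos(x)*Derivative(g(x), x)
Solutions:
 g(x) = C1*cos(x)^2


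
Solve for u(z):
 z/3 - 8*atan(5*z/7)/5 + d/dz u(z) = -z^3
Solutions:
 u(z) = C1 - z^4/4 - z^2/6 + 8*z*atan(5*z/7)/5 - 28*log(25*z^2 + 49)/25


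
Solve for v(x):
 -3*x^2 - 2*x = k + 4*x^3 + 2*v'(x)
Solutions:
 v(x) = C1 - k*x/2 - x^4/2 - x^3/2 - x^2/2


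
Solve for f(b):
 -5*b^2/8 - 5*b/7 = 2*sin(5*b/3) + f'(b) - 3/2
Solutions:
 f(b) = C1 - 5*b^3/24 - 5*b^2/14 + 3*b/2 + 6*cos(5*b/3)/5


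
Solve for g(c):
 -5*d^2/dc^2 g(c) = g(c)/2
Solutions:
 g(c) = C1*sin(sqrt(10)*c/10) + C2*cos(sqrt(10)*c/10)


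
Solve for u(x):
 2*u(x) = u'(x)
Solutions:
 u(x) = C1*exp(2*x)


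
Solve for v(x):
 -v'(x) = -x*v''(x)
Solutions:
 v(x) = C1 + C2*x^2


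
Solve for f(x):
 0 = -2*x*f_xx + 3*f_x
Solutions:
 f(x) = C1 + C2*x^(5/2)


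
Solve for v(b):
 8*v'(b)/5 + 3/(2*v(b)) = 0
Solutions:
 v(b) = -sqrt(C1 - 30*b)/4
 v(b) = sqrt(C1 - 30*b)/4


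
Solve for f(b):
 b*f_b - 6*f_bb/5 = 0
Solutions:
 f(b) = C1 + C2*erfi(sqrt(15)*b/6)


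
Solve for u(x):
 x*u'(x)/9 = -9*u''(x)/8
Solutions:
 u(x) = C1 + C2*erf(2*x/9)


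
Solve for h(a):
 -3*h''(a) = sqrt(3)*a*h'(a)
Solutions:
 h(a) = C1 + C2*erf(sqrt(2)*3^(3/4)*a/6)


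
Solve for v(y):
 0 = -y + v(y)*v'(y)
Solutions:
 v(y) = -sqrt(C1 + y^2)
 v(y) = sqrt(C1 + y^2)


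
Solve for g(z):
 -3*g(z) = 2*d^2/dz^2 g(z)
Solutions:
 g(z) = C1*sin(sqrt(6)*z/2) + C2*cos(sqrt(6)*z/2)


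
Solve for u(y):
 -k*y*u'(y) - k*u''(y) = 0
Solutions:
 u(y) = C1 + C2*erf(sqrt(2)*y/2)


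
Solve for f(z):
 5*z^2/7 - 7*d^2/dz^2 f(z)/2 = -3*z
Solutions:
 f(z) = C1 + C2*z + 5*z^4/294 + z^3/7


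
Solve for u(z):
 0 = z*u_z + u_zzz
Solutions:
 u(z) = C1 + Integral(C2*airyai(-z) + C3*airybi(-z), z)


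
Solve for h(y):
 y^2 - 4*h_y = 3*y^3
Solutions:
 h(y) = C1 - 3*y^4/16 + y^3/12


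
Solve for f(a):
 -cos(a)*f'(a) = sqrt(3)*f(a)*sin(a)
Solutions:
 f(a) = C1*cos(a)^(sqrt(3))


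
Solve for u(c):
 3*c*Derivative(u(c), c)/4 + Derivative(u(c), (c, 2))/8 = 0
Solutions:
 u(c) = C1 + C2*erf(sqrt(3)*c)


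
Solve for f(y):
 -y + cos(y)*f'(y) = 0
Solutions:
 f(y) = C1 + Integral(y/cos(y), y)


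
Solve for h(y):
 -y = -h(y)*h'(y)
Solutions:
 h(y) = -sqrt(C1 + y^2)
 h(y) = sqrt(C1 + y^2)


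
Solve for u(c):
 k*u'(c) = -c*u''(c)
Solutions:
 u(c) = C1 + c^(1 - re(k))*(C2*sin(log(c)*Abs(im(k))) + C3*cos(log(c)*im(k)))


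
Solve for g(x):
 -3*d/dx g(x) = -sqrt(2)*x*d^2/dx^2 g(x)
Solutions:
 g(x) = C1 + C2*x^(1 + 3*sqrt(2)/2)


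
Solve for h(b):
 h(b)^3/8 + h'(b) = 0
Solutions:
 h(b) = -2*sqrt(-1/(C1 - b))
 h(b) = 2*sqrt(-1/(C1 - b))


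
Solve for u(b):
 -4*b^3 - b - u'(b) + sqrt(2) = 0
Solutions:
 u(b) = C1 - b^4 - b^2/2 + sqrt(2)*b


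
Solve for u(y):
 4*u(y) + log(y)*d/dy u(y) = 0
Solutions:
 u(y) = C1*exp(-4*li(y))


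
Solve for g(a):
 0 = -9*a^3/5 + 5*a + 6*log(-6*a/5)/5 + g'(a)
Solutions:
 g(a) = C1 + 9*a^4/20 - 5*a^2/2 - 6*a*log(-a)/5 + 6*a*(-log(6) + 1 + log(5))/5


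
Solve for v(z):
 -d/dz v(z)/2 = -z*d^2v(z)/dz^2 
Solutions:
 v(z) = C1 + C2*z^(3/2)


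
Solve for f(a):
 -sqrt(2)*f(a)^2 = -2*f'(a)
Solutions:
 f(a) = -2/(C1 + sqrt(2)*a)


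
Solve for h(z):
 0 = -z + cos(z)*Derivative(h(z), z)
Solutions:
 h(z) = C1 + Integral(z/cos(z), z)


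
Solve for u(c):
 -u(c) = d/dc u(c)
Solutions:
 u(c) = C1*exp(-c)


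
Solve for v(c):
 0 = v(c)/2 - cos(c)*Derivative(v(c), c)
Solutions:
 v(c) = C1*(sin(c) + 1)^(1/4)/(sin(c) - 1)^(1/4)


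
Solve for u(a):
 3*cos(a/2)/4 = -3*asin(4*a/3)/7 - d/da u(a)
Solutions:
 u(a) = C1 - 3*a*asin(4*a/3)/7 - 3*sqrt(9 - 16*a^2)/28 - 3*sin(a/2)/2


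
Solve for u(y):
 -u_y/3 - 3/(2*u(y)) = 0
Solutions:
 u(y) = -sqrt(C1 - 9*y)
 u(y) = sqrt(C1 - 9*y)


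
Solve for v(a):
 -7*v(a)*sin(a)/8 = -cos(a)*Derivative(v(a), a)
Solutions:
 v(a) = C1/cos(a)^(7/8)


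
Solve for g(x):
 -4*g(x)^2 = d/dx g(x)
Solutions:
 g(x) = 1/(C1 + 4*x)


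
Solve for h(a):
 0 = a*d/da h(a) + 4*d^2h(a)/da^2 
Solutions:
 h(a) = C1 + C2*erf(sqrt(2)*a/4)


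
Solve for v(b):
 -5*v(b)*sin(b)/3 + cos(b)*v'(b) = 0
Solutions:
 v(b) = C1/cos(b)^(5/3)


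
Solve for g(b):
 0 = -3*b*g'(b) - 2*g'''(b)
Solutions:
 g(b) = C1 + Integral(C2*airyai(-2^(2/3)*3^(1/3)*b/2) + C3*airybi(-2^(2/3)*3^(1/3)*b/2), b)


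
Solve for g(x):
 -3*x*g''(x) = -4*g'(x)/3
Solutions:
 g(x) = C1 + C2*x^(13/9)


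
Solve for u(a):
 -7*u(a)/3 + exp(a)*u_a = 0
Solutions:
 u(a) = C1*exp(-7*exp(-a)/3)


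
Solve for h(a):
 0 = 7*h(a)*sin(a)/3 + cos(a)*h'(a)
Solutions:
 h(a) = C1*cos(a)^(7/3)


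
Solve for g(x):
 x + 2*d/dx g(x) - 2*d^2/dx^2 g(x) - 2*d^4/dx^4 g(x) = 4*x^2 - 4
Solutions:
 g(x) = C1 + C2*exp(-x*(-2*18^(1/3)/(9 + sqrt(93))^(1/3) + 12^(1/3)*(9 + sqrt(93))^(1/3))/12)*sin(2^(1/3)*3^(1/6)*x*(6/(9 + sqrt(93))^(1/3) + 2^(1/3)*3^(2/3)*(9 + sqrt(93))^(1/3))/12) + C3*exp(-x*(-2*18^(1/3)/(9 + sqrt(93))^(1/3) + 12^(1/3)*(9 + sqrt(93))^(1/3))/12)*cos(2^(1/3)*3^(1/6)*x*(6/(9 + sqrt(93))^(1/3) + 2^(1/3)*3^(2/3)*(9 + sqrt(93))^(1/3))/12) + C4*exp(x*(-2*18^(1/3)/(9 + sqrt(93))^(1/3) + 12^(1/3)*(9 + sqrt(93))^(1/3))/6) + 2*x^3/3 + 7*x^2/4 + 3*x/2


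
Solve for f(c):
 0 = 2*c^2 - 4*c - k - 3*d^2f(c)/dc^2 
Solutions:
 f(c) = C1 + C2*c + c^4/18 - 2*c^3/9 - c^2*k/6


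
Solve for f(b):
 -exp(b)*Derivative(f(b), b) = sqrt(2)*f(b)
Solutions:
 f(b) = C1*exp(sqrt(2)*exp(-b))


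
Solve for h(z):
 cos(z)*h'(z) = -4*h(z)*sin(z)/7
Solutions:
 h(z) = C1*cos(z)^(4/7)


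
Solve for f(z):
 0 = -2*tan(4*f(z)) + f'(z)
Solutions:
 f(z) = -asin(C1*exp(8*z))/4 + pi/4
 f(z) = asin(C1*exp(8*z))/4


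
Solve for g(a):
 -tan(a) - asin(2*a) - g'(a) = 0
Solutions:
 g(a) = C1 - a*asin(2*a) - sqrt(1 - 4*a^2)/2 + log(cos(a))


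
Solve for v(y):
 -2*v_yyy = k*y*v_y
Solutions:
 v(y) = C1 + Integral(C2*airyai(2^(2/3)*y*(-k)^(1/3)/2) + C3*airybi(2^(2/3)*y*(-k)^(1/3)/2), y)


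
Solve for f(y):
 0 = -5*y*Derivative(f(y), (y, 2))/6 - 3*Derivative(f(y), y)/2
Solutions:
 f(y) = C1 + C2/y^(4/5)


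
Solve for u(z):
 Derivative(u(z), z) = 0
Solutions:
 u(z) = C1


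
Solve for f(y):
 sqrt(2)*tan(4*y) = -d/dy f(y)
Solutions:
 f(y) = C1 + sqrt(2)*log(cos(4*y))/4


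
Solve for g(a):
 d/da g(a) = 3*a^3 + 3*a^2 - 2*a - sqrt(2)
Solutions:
 g(a) = C1 + 3*a^4/4 + a^3 - a^2 - sqrt(2)*a


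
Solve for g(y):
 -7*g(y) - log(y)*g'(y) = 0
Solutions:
 g(y) = C1*exp(-7*li(y))


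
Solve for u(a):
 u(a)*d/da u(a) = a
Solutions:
 u(a) = -sqrt(C1 + a^2)
 u(a) = sqrt(C1 + a^2)


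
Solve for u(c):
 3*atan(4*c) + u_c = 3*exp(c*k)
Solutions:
 u(c) = C1 - 3*c*atan(4*c) + 3*Piecewise((exp(c*k)/k, Ne(k, 0)), (c, True)) + 3*log(16*c^2 + 1)/8


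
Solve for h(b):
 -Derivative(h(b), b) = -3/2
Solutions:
 h(b) = C1 + 3*b/2


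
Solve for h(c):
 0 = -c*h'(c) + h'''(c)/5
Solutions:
 h(c) = C1 + Integral(C2*airyai(5^(1/3)*c) + C3*airybi(5^(1/3)*c), c)


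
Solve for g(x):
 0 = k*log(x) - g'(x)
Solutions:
 g(x) = C1 + k*x*log(x) - k*x


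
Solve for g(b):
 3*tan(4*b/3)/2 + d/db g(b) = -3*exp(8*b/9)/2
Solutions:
 g(b) = C1 - 27*exp(8*b/9)/16 + 9*log(cos(4*b/3))/8


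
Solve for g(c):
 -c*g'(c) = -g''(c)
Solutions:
 g(c) = C1 + C2*erfi(sqrt(2)*c/2)


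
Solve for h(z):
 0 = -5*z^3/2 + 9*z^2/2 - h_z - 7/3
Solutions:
 h(z) = C1 - 5*z^4/8 + 3*z^3/2 - 7*z/3


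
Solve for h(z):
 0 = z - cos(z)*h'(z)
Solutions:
 h(z) = C1 + Integral(z/cos(z), z)


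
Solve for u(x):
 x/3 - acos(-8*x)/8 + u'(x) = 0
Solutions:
 u(x) = C1 - x^2/6 + x*acos(-8*x)/8 + sqrt(1 - 64*x^2)/64


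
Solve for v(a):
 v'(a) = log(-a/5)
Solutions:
 v(a) = C1 + a*log(-a) + a*(-log(5) - 1)


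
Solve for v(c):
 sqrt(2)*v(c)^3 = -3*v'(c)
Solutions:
 v(c) = -sqrt(6)*sqrt(-1/(C1 - sqrt(2)*c))/2
 v(c) = sqrt(6)*sqrt(-1/(C1 - sqrt(2)*c))/2


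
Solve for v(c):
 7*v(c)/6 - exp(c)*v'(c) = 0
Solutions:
 v(c) = C1*exp(-7*exp(-c)/6)


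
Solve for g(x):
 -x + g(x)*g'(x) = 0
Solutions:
 g(x) = -sqrt(C1 + x^2)
 g(x) = sqrt(C1 + x^2)


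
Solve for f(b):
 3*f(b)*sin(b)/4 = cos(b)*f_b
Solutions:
 f(b) = C1/cos(b)^(3/4)


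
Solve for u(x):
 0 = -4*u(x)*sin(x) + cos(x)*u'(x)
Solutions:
 u(x) = C1/cos(x)^4


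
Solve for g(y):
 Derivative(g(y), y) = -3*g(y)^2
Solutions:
 g(y) = 1/(C1 + 3*y)


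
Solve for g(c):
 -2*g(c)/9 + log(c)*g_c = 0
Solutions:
 g(c) = C1*exp(2*li(c)/9)


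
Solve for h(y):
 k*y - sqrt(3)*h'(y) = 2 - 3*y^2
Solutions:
 h(y) = C1 + sqrt(3)*k*y^2/6 + sqrt(3)*y^3/3 - 2*sqrt(3)*y/3


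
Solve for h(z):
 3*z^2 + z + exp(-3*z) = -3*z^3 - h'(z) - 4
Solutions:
 h(z) = C1 - 3*z^4/4 - z^3 - z^2/2 - 4*z + exp(-3*z)/3


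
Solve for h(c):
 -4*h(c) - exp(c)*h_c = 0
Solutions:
 h(c) = C1*exp(4*exp(-c))


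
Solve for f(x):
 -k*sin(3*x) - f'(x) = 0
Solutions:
 f(x) = C1 + k*cos(3*x)/3


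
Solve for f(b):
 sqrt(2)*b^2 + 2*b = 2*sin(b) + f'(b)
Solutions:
 f(b) = C1 + sqrt(2)*b^3/3 + b^2 + 2*cos(b)


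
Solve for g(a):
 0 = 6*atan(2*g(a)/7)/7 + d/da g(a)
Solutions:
 Integral(1/atan(2*_y/7), (_y, g(a))) = C1 - 6*a/7


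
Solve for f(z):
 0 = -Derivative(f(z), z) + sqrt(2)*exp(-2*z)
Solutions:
 f(z) = C1 - sqrt(2)*exp(-2*z)/2


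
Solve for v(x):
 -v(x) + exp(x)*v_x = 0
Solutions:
 v(x) = C1*exp(-exp(-x))


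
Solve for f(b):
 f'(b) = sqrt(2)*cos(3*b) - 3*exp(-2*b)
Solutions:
 f(b) = C1 + sqrt(2)*sin(3*b)/3 + 3*exp(-2*b)/2


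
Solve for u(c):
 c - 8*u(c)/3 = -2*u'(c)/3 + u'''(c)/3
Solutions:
 u(c) = C1*exp(6^(1/3)*c*(6^(1/3)/(sqrt(318) + 18)^(1/3) + (sqrt(318) + 18)^(1/3))/6)*sin(2^(1/3)*3^(1/6)*c*(-3^(2/3)*(sqrt(318) + 18)^(1/3) + 3*2^(1/3)/(sqrt(318) + 18)^(1/3))/6) + C2*exp(6^(1/3)*c*(6^(1/3)/(sqrt(318) + 18)^(1/3) + (sqrt(318) + 18)^(1/3))/6)*cos(2^(1/3)*3^(1/6)*c*(-3^(2/3)*(sqrt(318) + 18)^(1/3) + 3*2^(1/3)/(sqrt(318) + 18)^(1/3))/6) + C3*exp(-6^(1/3)*c*(6^(1/3)/(sqrt(318) + 18)^(1/3) + (sqrt(318) + 18)^(1/3))/3) + 3*c/8 + 3/32


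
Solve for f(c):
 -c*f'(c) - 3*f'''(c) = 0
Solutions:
 f(c) = C1 + Integral(C2*airyai(-3^(2/3)*c/3) + C3*airybi(-3^(2/3)*c/3), c)


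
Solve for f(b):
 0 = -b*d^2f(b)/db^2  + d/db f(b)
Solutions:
 f(b) = C1 + C2*b^2


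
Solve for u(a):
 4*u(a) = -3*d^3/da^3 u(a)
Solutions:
 u(a) = C3*exp(-6^(2/3)*a/3) + (C1*sin(2^(2/3)*3^(1/6)*a/2) + C2*cos(2^(2/3)*3^(1/6)*a/2))*exp(6^(2/3)*a/6)


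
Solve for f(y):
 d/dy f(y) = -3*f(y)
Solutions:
 f(y) = C1*exp(-3*y)


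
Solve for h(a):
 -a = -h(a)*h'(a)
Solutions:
 h(a) = -sqrt(C1 + a^2)
 h(a) = sqrt(C1 + a^2)


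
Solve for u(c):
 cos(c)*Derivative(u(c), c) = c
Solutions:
 u(c) = C1 + Integral(c/cos(c), c)


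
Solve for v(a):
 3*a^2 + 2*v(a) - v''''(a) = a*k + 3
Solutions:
 v(a) = C1*exp(-2^(1/4)*a) + C2*exp(2^(1/4)*a) + C3*sin(2^(1/4)*a) + C4*cos(2^(1/4)*a) - 3*a^2/2 + a*k/2 + 3/2


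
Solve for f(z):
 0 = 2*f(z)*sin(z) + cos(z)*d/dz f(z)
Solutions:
 f(z) = C1*cos(z)^2


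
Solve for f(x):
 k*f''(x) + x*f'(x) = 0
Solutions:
 f(x) = C1 + C2*sqrt(k)*erf(sqrt(2)*x*sqrt(1/k)/2)


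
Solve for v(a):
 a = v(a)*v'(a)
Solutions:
 v(a) = -sqrt(C1 + a^2)
 v(a) = sqrt(C1 + a^2)


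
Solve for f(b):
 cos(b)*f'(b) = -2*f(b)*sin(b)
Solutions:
 f(b) = C1*cos(b)^2


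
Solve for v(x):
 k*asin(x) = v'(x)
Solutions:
 v(x) = C1 + k*(x*asin(x) + sqrt(1 - x^2))


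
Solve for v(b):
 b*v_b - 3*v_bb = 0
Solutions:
 v(b) = C1 + C2*erfi(sqrt(6)*b/6)


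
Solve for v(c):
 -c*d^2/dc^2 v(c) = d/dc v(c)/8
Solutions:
 v(c) = C1 + C2*c^(7/8)


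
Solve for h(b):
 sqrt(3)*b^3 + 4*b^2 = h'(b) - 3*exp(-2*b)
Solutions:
 h(b) = C1 + sqrt(3)*b^4/4 + 4*b^3/3 - 3*exp(-2*b)/2


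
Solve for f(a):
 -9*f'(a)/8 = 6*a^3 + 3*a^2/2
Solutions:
 f(a) = C1 - 4*a^4/3 - 4*a^3/9


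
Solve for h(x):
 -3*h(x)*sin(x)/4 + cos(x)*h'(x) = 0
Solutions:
 h(x) = C1/cos(x)^(3/4)


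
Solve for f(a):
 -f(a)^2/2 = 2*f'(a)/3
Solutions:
 f(a) = 4/(C1 + 3*a)


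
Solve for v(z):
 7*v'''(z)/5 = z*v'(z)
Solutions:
 v(z) = C1 + Integral(C2*airyai(5^(1/3)*7^(2/3)*z/7) + C3*airybi(5^(1/3)*7^(2/3)*z/7), z)


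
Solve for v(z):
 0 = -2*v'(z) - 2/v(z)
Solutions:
 v(z) = -sqrt(C1 - 2*z)
 v(z) = sqrt(C1 - 2*z)


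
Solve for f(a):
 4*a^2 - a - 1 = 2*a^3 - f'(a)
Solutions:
 f(a) = C1 + a^4/2 - 4*a^3/3 + a^2/2 + a


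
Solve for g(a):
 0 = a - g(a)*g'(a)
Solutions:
 g(a) = -sqrt(C1 + a^2)
 g(a) = sqrt(C1 + a^2)


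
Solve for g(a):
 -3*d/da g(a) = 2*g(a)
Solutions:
 g(a) = C1*exp(-2*a/3)


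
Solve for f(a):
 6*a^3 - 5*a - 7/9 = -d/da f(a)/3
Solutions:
 f(a) = C1 - 9*a^4/2 + 15*a^2/2 + 7*a/3


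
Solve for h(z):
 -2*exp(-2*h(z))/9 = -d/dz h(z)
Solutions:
 h(z) = log(-sqrt(C1 + 4*z)) - log(3)
 h(z) = log(C1 + 4*z)/2 - log(3)


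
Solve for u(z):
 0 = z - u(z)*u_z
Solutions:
 u(z) = -sqrt(C1 + z^2)
 u(z) = sqrt(C1 + z^2)


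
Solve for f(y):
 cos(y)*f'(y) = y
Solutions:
 f(y) = C1 + Integral(y/cos(y), y)


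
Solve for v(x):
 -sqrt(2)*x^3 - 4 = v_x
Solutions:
 v(x) = C1 - sqrt(2)*x^4/4 - 4*x


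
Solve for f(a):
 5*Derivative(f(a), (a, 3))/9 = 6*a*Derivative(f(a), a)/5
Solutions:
 f(a) = C1 + Integral(C2*airyai(3*10^(1/3)*a/5) + C3*airybi(3*10^(1/3)*a/5), a)


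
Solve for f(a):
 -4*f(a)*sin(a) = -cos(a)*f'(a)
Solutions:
 f(a) = C1/cos(a)^4


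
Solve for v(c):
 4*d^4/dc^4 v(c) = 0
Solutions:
 v(c) = C1 + C2*c + C3*c^2 + C4*c^3


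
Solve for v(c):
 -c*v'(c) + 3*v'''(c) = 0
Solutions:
 v(c) = C1 + Integral(C2*airyai(3^(2/3)*c/3) + C3*airybi(3^(2/3)*c/3), c)


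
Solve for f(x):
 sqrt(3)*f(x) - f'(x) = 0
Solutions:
 f(x) = C1*exp(sqrt(3)*x)


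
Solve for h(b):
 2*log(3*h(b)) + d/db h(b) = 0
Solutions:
 Integral(1/(log(_y) + log(3)), (_y, h(b)))/2 = C1 - b


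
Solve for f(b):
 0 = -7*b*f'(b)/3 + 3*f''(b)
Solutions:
 f(b) = C1 + C2*erfi(sqrt(14)*b/6)


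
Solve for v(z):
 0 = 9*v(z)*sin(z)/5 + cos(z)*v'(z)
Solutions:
 v(z) = C1*cos(z)^(9/5)


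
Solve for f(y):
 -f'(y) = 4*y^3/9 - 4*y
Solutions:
 f(y) = C1 - y^4/9 + 2*y^2


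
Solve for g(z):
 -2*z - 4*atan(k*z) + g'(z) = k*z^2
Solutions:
 g(z) = C1 + k*z^3/3 + z^2 + 4*Piecewise((z*atan(k*z) - log(k^2*z^2 + 1)/(2*k), Ne(k, 0)), (0, True))


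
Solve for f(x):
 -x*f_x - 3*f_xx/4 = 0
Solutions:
 f(x) = C1 + C2*erf(sqrt(6)*x/3)


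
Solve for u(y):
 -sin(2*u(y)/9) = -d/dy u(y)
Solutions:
 -y + 9*log(cos(2*u(y)/9) - 1)/4 - 9*log(cos(2*u(y)/9) + 1)/4 = C1


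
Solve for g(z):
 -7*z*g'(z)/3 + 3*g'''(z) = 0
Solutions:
 g(z) = C1 + Integral(C2*airyai(21^(1/3)*z/3) + C3*airybi(21^(1/3)*z/3), z)


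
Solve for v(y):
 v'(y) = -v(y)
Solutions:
 v(y) = C1*exp(-y)


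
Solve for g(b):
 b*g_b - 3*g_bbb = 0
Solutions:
 g(b) = C1 + Integral(C2*airyai(3^(2/3)*b/3) + C3*airybi(3^(2/3)*b/3), b)


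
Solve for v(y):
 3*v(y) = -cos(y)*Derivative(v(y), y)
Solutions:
 v(y) = C1*(sin(y) - 1)^(3/2)/(sin(y) + 1)^(3/2)


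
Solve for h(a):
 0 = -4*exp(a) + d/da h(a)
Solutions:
 h(a) = C1 + 4*exp(a)


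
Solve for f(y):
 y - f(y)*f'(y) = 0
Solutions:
 f(y) = -sqrt(C1 + y^2)
 f(y) = sqrt(C1 + y^2)


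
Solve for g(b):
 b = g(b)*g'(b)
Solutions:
 g(b) = -sqrt(C1 + b^2)
 g(b) = sqrt(C1 + b^2)


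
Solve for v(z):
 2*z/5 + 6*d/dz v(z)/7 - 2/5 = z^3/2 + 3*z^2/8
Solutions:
 v(z) = C1 + 7*z^4/48 + 7*z^3/48 - 7*z^2/30 + 7*z/15


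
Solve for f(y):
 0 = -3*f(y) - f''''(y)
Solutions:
 f(y) = (C1*sin(sqrt(2)*3^(1/4)*y/2) + C2*cos(sqrt(2)*3^(1/4)*y/2))*exp(-sqrt(2)*3^(1/4)*y/2) + (C3*sin(sqrt(2)*3^(1/4)*y/2) + C4*cos(sqrt(2)*3^(1/4)*y/2))*exp(sqrt(2)*3^(1/4)*y/2)


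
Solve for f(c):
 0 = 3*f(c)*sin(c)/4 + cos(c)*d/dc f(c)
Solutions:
 f(c) = C1*cos(c)^(3/4)


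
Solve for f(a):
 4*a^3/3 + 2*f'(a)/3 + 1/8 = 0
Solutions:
 f(a) = C1 - a^4/2 - 3*a/16


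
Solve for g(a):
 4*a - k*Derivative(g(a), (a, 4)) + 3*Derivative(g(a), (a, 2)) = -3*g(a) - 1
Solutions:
 g(a) = C1*exp(-sqrt(2)*a*sqrt((-sqrt(3)*sqrt(4*k + 3) + 3)/k)/2) + C2*exp(sqrt(2)*a*sqrt((-sqrt(3)*sqrt(4*k + 3) + 3)/k)/2) + C3*exp(-sqrt(2)*a*sqrt((sqrt(3)*sqrt(4*k + 3) + 3)/k)/2) + C4*exp(sqrt(2)*a*sqrt((sqrt(3)*sqrt(4*k + 3) + 3)/k)/2) - 4*a/3 - 1/3


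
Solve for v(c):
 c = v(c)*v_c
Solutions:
 v(c) = -sqrt(C1 + c^2)
 v(c) = sqrt(C1 + c^2)


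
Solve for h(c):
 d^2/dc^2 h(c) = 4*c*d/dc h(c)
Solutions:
 h(c) = C1 + C2*erfi(sqrt(2)*c)


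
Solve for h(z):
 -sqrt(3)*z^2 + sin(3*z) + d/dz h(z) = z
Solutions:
 h(z) = C1 + sqrt(3)*z^3/3 + z^2/2 + cos(3*z)/3


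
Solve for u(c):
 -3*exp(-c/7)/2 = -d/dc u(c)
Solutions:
 u(c) = C1 - 21*exp(-c/7)/2


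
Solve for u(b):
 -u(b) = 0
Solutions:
 u(b) = 0


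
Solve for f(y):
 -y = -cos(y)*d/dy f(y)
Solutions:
 f(y) = C1 + Integral(y/cos(y), y)


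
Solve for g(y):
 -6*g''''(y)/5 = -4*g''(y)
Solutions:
 g(y) = C1 + C2*y + C3*exp(-sqrt(30)*y/3) + C4*exp(sqrt(30)*y/3)


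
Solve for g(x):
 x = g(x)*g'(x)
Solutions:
 g(x) = -sqrt(C1 + x^2)
 g(x) = sqrt(C1 + x^2)


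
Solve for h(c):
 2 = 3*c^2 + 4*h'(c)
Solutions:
 h(c) = C1 - c^3/4 + c/2


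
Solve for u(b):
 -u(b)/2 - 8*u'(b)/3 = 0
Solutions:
 u(b) = C1*exp(-3*b/16)


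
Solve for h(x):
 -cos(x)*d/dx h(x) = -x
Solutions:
 h(x) = C1 + Integral(x/cos(x), x)


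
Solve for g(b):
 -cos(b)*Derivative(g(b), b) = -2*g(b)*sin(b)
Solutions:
 g(b) = C1/cos(b)^2


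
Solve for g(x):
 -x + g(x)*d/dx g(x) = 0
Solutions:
 g(x) = -sqrt(C1 + x^2)
 g(x) = sqrt(C1 + x^2)


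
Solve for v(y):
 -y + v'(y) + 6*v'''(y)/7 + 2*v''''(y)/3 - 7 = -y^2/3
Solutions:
 v(y) = C1 + C2*exp(y*(-12 + 6*6^(2/3)/(7*sqrt(2905) + 379)^(1/3) + 6^(1/3)*(7*sqrt(2905) + 379)^(1/3))/28)*sin(2^(1/3)*3^(1/6)*y*(-3^(2/3)*(7*sqrt(2905) + 379)^(1/3) + 18*2^(1/3)/(7*sqrt(2905) + 379)^(1/3))/28) + C3*exp(y*(-12 + 6*6^(2/3)/(7*sqrt(2905) + 379)^(1/3) + 6^(1/3)*(7*sqrt(2905) + 379)^(1/3))/28)*cos(2^(1/3)*3^(1/6)*y*(-3^(2/3)*(7*sqrt(2905) + 379)^(1/3) + 18*2^(1/3)/(7*sqrt(2905) + 379)^(1/3))/28) + C4*exp(-y*(6*6^(2/3)/(7*sqrt(2905) + 379)^(1/3) + 6 + 6^(1/3)*(7*sqrt(2905) + 379)^(1/3))/14) - y^3/9 + y^2/2 + 53*y/7


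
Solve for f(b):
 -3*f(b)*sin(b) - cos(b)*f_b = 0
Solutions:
 f(b) = C1*cos(b)^3


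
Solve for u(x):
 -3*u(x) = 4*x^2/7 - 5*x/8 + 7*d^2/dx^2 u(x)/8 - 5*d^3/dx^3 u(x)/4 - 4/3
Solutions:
 u(x) = C1*exp(x*(-(180*sqrt(33086) + 32743)^(1/3) - 49/(180*sqrt(33086) + 32743)^(1/3) + 14)/60)*sin(sqrt(3)*x*(-(180*sqrt(33086) + 32743)^(1/3) + 49/(180*sqrt(33086) + 32743)^(1/3))/60) + C2*exp(x*(-(180*sqrt(33086) + 32743)^(1/3) - 49/(180*sqrt(33086) + 32743)^(1/3) + 14)/60)*cos(sqrt(3)*x*(-(180*sqrt(33086) + 32743)^(1/3) + 49/(180*sqrt(33086) + 32743)^(1/3))/60) + C3*exp(x*(49/(180*sqrt(33086) + 32743)^(1/3) + 7 + (180*sqrt(33086) + 32743)^(1/3))/30) - 4*x^2/21 + 5*x/24 + 5/9


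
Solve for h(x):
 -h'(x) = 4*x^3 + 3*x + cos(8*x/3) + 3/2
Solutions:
 h(x) = C1 - x^4 - 3*x^2/2 - 3*x/2 - 3*sin(8*x/3)/8


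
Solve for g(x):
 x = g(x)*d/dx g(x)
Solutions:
 g(x) = -sqrt(C1 + x^2)
 g(x) = sqrt(C1 + x^2)


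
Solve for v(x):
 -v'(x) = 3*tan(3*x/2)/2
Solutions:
 v(x) = C1 + log(cos(3*x/2))


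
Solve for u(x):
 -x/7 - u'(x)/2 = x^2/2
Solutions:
 u(x) = C1 - x^3/3 - x^2/7


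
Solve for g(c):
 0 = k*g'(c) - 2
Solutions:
 g(c) = C1 + 2*c/k


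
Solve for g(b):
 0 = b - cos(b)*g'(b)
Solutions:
 g(b) = C1 + Integral(b/cos(b), b)


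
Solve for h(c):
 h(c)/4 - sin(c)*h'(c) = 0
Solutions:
 h(c) = C1*(cos(c) - 1)^(1/8)/(cos(c) + 1)^(1/8)


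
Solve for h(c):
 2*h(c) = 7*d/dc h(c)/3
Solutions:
 h(c) = C1*exp(6*c/7)


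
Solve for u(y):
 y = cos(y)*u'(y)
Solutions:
 u(y) = C1 + Integral(y/cos(y), y)


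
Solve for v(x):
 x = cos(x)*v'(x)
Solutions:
 v(x) = C1 + Integral(x/cos(x), x)


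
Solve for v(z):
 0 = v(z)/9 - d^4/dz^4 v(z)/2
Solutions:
 v(z) = C1*exp(-2^(1/4)*sqrt(3)*z/3) + C2*exp(2^(1/4)*sqrt(3)*z/3) + C3*sin(2^(1/4)*sqrt(3)*z/3) + C4*cos(2^(1/4)*sqrt(3)*z/3)


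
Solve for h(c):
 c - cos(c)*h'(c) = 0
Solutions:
 h(c) = C1 + Integral(c/cos(c), c)


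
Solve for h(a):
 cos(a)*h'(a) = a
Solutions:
 h(a) = C1 + Integral(a/cos(a), a)


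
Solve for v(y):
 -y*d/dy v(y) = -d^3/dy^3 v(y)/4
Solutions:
 v(y) = C1 + Integral(C2*airyai(2^(2/3)*y) + C3*airybi(2^(2/3)*y), y)


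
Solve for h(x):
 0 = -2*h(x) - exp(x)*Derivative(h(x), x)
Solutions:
 h(x) = C1*exp(2*exp(-x))


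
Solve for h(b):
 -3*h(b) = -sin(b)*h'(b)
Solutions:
 h(b) = C1*(cos(b) - 1)^(3/2)/(cos(b) + 1)^(3/2)


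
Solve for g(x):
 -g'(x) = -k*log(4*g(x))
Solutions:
 Integral(1/(log(_y) + 2*log(2)), (_y, g(x))) = C1 + k*x


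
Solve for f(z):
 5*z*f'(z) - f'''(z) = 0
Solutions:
 f(z) = C1 + Integral(C2*airyai(5^(1/3)*z) + C3*airybi(5^(1/3)*z), z)


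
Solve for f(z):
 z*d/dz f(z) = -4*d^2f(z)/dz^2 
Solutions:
 f(z) = C1 + C2*erf(sqrt(2)*z/4)


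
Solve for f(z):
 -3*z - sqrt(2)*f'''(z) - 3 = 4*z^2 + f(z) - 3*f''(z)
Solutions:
 f(z) = -4*z^2 - 3*z + (C1 + C2/sqrt(exp(sqrt(6)*z)) + C3*sqrt(exp(sqrt(6)*z)))*exp(sqrt(2)*z/2) - 27


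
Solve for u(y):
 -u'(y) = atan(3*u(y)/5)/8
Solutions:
 Integral(1/atan(3*_y/5), (_y, u(y))) = C1 - y/8


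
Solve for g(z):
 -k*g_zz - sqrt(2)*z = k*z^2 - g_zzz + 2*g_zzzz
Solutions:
 g(z) = C1 + C2*z + C3*exp(z*(1 - sqrt(1 - 8*k))/4) + C4*exp(z*(sqrt(1 - 8*k) + 1)/4) - z^4/12 + z^3*(-2 - sqrt(2))/(6*k) + z^2*(2 - 1/k - sqrt(2)/(2*k))/k


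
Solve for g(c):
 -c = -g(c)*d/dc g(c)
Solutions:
 g(c) = -sqrt(C1 + c^2)
 g(c) = sqrt(C1 + c^2)


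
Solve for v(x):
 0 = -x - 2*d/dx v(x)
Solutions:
 v(x) = C1 - x^2/4


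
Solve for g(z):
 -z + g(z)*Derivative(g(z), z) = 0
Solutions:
 g(z) = -sqrt(C1 + z^2)
 g(z) = sqrt(C1 + z^2)


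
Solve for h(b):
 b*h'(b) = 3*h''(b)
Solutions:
 h(b) = C1 + C2*erfi(sqrt(6)*b/6)


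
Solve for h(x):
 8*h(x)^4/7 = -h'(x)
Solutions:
 h(x) = 7^(1/3)*(1/(C1 + 24*x))^(1/3)
 h(x) = 7^(1/3)*(-3^(2/3) - 3*3^(1/6)*I)*(1/(C1 + 8*x))^(1/3)/6
 h(x) = 7^(1/3)*(-3^(2/3) + 3*3^(1/6)*I)*(1/(C1 + 8*x))^(1/3)/6


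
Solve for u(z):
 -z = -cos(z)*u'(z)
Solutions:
 u(z) = C1 + Integral(z/cos(z), z)


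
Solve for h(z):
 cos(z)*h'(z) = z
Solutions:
 h(z) = C1 + Integral(z/cos(z), z)


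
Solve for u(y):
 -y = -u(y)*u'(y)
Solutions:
 u(y) = -sqrt(C1 + y^2)
 u(y) = sqrt(C1 + y^2)


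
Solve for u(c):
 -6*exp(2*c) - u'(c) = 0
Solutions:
 u(c) = C1 - 3*exp(2*c)


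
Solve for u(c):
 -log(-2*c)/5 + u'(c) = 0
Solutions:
 u(c) = C1 + c*log(-c)/5 + c*(-1 + log(2))/5


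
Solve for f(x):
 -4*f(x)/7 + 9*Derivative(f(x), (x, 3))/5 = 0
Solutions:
 f(x) = C3*exp(2940^(1/3)*x/21) + (C1*sin(3^(5/6)*980^(1/3)*x/42) + C2*cos(3^(5/6)*980^(1/3)*x/42))*exp(-2940^(1/3)*x/42)


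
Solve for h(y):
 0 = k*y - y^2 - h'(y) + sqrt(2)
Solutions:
 h(y) = C1 + k*y^2/2 - y^3/3 + sqrt(2)*y


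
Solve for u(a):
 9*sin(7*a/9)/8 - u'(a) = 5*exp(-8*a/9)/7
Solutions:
 u(a) = C1 - 81*cos(7*a/9)/56 + 45*exp(-8*a/9)/56


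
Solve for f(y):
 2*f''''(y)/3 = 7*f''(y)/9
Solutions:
 f(y) = C1 + C2*y + C3*exp(-sqrt(42)*y/6) + C4*exp(sqrt(42)*y/6)


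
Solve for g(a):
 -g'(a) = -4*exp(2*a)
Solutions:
 g(a) = C1 + 2*exp(2*a)


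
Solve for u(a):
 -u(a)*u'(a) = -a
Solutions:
 u(a) = -sqrt(C1 + a^2)
 u(a) = sqrt(C1 + a^2)


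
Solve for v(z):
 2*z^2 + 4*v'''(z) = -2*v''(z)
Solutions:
 v(z) = C1 + C2*z + C3*exp(-z/2) - z^4/12 + 2*z^3/3 - 4*z^2


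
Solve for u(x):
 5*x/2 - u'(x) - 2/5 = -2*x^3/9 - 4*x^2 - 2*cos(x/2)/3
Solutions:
 u(x) = C1 + x^4/18 + 4*x^3/3 + 5*x^2/4 - 2*x/5 + 4*sin(x/2)/3


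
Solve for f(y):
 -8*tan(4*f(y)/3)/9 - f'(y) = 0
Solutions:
 f(y) = -3*asin(C1*exp(-32*y/27))/4 + 3*pi/4
 f(y) = 3*asin(C1*exp(-32*y/27))/4


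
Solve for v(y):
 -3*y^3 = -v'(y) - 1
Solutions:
 v(y) = C1 + 3*y^4/4 - y


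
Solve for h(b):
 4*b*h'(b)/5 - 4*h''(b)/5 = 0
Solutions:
 h(b) = C1 + C2*erfi(sqrt(2)*b/2)


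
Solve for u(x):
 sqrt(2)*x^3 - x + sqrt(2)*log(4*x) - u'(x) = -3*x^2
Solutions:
 u(x) = C1 + sqrt(2)*x^4/4 + x^3 - x^2/2 + sqrt(2)*x*log(x) - sqrt(2)*x + 2*sqrt(2)*x*log(2)


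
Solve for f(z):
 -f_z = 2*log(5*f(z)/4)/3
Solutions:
 -3*Integral(1/(-log(_y) - log(5) + 2*log(2)), (_y, f(z)))/2 = C1 - z


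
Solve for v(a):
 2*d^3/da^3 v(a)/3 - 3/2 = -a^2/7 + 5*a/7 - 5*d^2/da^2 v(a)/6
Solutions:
 v(a) = C1 + C2*a + C3*exp(-5*a/4) - a^4/70 + 33*a^3/175 + 783*a^2/1750


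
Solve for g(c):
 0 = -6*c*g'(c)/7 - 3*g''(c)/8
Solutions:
 g(c) = C1 + C2*erf(2*sqrt(14)*c/7)


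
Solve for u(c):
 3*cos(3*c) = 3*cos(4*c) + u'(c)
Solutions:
 u(c) = C1 + sin(3*c) - 3*sin(4*c)/4


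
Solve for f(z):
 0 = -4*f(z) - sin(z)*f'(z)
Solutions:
 f(z) = C1*(cos(z)^2 + 2*cos(z) + 1)/(cos(z)^2 - 2*cos(z) + 1)


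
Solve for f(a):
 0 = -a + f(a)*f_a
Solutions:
 f(a) = -sqrt(C1 + a^2)
 f(a) = sqrt(C1 + a^2)


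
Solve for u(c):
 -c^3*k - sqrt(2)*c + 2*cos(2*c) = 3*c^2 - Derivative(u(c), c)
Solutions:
 u(c) = C1 + c^4*k/4 + c^3 + sqrt(2)*c^2/2 - sin(2*c)


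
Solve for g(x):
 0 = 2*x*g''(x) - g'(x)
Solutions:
 g(x) = C1 + C2*x^(3/2)


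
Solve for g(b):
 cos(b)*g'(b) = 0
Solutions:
 g(b) = C1


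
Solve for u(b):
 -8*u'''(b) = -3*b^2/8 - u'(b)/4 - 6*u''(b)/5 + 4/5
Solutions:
 u(b) = C1 + C2*exp(b*(3 - sqrt(59))/40) + C3*exp(b*(3 + sqrt(59))/40) - b^3/2 + 36*b^2/5 - 4048*b/25


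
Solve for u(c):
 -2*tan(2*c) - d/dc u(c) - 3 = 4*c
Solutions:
 u(c) = C1 - 2*c^2 - 3*c + log(cos(2*c))


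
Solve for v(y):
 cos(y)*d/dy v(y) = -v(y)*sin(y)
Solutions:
 v(y) = C1*cos(y)


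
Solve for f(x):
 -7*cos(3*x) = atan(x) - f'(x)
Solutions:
 f(x) = C1 + x*atan(x) - log(x^2 + 1)/2 + 7*sin(3*x)/3


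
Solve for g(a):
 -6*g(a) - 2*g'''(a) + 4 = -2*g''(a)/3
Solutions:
 g(a) = C1*exp(a*(2*2^(1/3)/(27*sqrt(6549) + 2185)^(1/3) + 4 + 2^(2/3)*(27*sqrt(6549) + 2185)^(1/3))/36)*sin(2^(1/3)*sqrt(3)*a*(-2^(1/3)*(27*sqrt(6549) + 2185)^(1/3) + 2/(27*sqrt(6549) + 2185)^(1/3))/36) + C2*exp(a*(2*2^(1/3)/(27*sqrt(6549) + 2185)^(1/3) + 4 + 2^(2/3)*(27*sqrt(6549) + 2185)^(1/3))/36)*cos(2^(1/3)*sqrt(3)*a*(-2^(1/3)*(27*sqrt(6549) + 2185)^(1/3) + 2/(27*sqrt(6549) + 2185)^(1/3))/36) + C3*exp(a*(-2^(2/3)*(27*sqrt(6549) + 2185)^(1/3) - 2*2^(1/3)/(27*sqrt(6549) + 2185)^(1/3) + 2)/18) + 2/3


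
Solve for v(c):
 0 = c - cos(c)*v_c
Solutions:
 v(c) = C1 + Integral(c/cos(c), c)


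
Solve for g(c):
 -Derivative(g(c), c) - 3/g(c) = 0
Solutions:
 g(c) = -sqrt(C1 - 6*c)
 g(c) = sqrt(C1 - 6*c)


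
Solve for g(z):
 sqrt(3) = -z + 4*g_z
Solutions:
 g(z) = C1 + z^2/8 + sqrt(3)*z/4


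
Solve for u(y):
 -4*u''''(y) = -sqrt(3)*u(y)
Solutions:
 u(y) = C1*exp(-sqrt(2)*3^(1/8)*y/2) + C2*exp(sqrt(2)*3^(1/8)*y/2) + C3*sin(sqrt(2)*3^(1/8)*y/2) + C4*cos(sqrt(2)*3^(1/8)*y/2)


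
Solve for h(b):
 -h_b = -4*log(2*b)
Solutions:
 h(b) = C1 + 4*b*log(b) - 4*b + b*log(16)


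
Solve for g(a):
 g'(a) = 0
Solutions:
 g(a) = C1


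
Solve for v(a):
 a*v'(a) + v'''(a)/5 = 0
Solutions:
 v(a) = C1 + Integral(C2*airyai(-5^(1/3)*a) + C3*airybi(-5^(1/3)*a), a)


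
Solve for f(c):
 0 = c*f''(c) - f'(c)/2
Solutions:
 f(c) = C1 + C2*c^(3/2)


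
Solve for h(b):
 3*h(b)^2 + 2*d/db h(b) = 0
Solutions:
 h(b) = 2/(C1 + 3*b)


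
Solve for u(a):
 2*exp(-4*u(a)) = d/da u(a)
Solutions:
 u(a) = log(-I*(C1 + 8*a)^(1/4))
 u(a) = log(I*(C1 + 8*a)^(1/4))
 u(a) = log(-(C1 + 8*a)^(1/4))
 u(a) = log(C1 + 8*a)/4


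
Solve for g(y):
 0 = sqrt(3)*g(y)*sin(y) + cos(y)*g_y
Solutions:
 g(y) = C1*cos(y)^(sqrt(3))


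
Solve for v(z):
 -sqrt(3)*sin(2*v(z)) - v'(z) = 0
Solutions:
 v(z) = pi - acos((-C1 - exp(4*sqrt(3)*z))/(C1 - exp(4*sqrt(3)*z)))/2
 v(z) = acos((-C1 - exp(4*sqrt(3)*z))/(C1 - exp(4*sqrt(3)*z)))/2


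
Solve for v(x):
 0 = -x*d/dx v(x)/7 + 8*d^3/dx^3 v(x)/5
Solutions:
 v(x) = C1 + Integral(C2*airyai(5^(1/3)*7^(2/3)*x/14) + C3*airybi(5^(1/3)*7^(2/3)*x/14), x)


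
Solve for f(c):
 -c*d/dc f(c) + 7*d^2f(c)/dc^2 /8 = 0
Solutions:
 f(c) = C1 + C2*erfi(2*sqrt(7)*c/7)


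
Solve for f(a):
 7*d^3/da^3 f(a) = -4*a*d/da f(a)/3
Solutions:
 f(a) = C1 + Integral(C2*airyai(-42^(2/3)*a/21) + C3*airybi(-42^(2/3)*a/21), a)


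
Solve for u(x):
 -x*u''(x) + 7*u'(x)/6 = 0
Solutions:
 u(x) = C1 + C2*x^(13/6)


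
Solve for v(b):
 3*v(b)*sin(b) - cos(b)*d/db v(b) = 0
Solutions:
 v(b) = C1/cos(b)^3


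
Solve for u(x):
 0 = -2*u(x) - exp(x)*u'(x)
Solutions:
 u(x) = C1*exp(2*exp(-x))


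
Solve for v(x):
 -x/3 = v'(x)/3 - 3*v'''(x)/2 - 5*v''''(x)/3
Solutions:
 v(x) = C1 + C2*exp(-x*(9/(10*sqrt(46) + 73)^(1/3) + (10*sqrt(46) + 73)^(1/3) + 6)/20)*sin(sqrt(3)*x*(-(10*sqrt(46) + 73)^(1/3) + 9/(10*sqrt(46) + 73)^(1/3))/20) + C3*exp(-x*(9/(10*sqrt(46) + 73)^(1/3) + (10*sqrt(46) + 73)^(1/3) + 6)/20)*cos(sqrt(3)*x*(-(10*sqrt(46) + 73)^(1/3) + 9/(10*sqrt(46) + 73)^(1/3))/20) + C4*exp(x*(-3 + 9/(10*sqrt(46) + 73)^(1/3) + (10*sqrt(46) + 73)^(1/3))/10) - x^2/2


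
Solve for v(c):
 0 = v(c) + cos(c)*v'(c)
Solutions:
 v(c) = C1*sqrt(sin(c) - 1)/sqrt(sin(c) + 1)


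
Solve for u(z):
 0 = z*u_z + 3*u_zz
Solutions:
 u(z) = C1 + C2*erf(sqrt(6)*z/6)


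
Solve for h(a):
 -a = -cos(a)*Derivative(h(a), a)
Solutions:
 h(a) = C1 + Integral(a/cos(a), a)


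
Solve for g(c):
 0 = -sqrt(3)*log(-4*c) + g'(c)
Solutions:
 g(c) = C1 + sqrt(3)*c*log(-c) + sqrt(3)*c*(-1 + 2*log(2))


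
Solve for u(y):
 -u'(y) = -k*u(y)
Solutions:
 u(y) = C1*exp(k*y)


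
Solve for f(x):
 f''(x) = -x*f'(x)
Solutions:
 f(x) = C1 + C2*erf(sqrt(2)*x/2)


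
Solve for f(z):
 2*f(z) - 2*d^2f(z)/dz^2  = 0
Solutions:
 f(z) = C1*exp(-z) + C2*exp(z)


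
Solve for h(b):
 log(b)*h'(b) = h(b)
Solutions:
 h(b) = C1*exp(li(b))


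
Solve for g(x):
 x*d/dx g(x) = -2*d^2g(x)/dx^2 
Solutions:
 g(x) = C1 + C2*erf(x/2)


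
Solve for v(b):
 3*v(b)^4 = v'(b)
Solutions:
 v(b) = (-1/(C1 + 9*b))^(1/3)
 v(b) = (-1/(C1 + 3*b))^(1/3)*(-3^(2/3) - 3*3^(1/6)*I)/6
 v(b) = (-1/(C1 + 3*b))^(1/3)*(-3^(2/3) + 3*3^(1/6)*I)/6


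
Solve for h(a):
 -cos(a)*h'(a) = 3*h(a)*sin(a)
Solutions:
 h(a) = C1*cos(a)^3


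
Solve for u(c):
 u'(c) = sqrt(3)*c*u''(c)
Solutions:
 u(c) = C1 + C2*c^(sqrt(3)/3 + 1)


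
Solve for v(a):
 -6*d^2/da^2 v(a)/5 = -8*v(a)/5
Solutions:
 v(a) = C1*exp(-2*sqrt(3)*a/3) + C2*exp(2*sqrt(3)*a/3)


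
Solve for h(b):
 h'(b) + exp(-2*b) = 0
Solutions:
 h(b) = C1 + exp(-2*b)/2


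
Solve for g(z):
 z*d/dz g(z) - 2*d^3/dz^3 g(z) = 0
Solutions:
 g(z) = C1 + Integral(C2*airyai(2^(2/3)*z/2) + C3*airybi(2^(2/3)*z/2), z)


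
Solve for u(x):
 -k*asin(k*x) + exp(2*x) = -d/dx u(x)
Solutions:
 u(x) = C1 + k*Piecewise((x*asin(k*x) + sqrt(-k^2*x^2 + 1)/k, Ne(k, 0)), (0, True)) - exp(2*x)/2


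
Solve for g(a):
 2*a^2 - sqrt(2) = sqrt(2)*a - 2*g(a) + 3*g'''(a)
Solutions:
 g(a) = C3*exp(2^(1/3)*3^(2/3)*a/3) - a^2 + sqrt(2)*a/2 + (C1*sin(2^(1/3)*3^(1/6)*a/2) + C2*cos(2^(1/3)*3^(1/6)*a/2))*exp(-2^(1/3)*3^(2/3)*a/6) + sqrt(2)/2
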